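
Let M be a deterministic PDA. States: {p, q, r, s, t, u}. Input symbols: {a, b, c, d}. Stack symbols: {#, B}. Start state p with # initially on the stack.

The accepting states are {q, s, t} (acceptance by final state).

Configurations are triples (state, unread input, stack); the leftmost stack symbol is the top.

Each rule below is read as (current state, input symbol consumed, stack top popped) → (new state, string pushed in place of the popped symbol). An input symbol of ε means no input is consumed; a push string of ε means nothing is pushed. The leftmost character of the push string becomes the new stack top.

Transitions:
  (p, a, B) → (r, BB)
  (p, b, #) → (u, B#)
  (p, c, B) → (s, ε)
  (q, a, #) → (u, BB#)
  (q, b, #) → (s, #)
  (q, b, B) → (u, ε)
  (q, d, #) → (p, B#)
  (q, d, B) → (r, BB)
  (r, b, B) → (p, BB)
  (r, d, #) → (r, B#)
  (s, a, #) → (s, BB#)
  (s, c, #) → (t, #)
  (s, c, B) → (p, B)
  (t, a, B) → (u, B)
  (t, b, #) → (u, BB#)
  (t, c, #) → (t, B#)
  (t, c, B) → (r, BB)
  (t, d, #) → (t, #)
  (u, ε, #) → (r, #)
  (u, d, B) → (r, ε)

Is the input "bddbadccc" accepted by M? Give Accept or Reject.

(p, bddbadccc, #)
  read b, top #: go to u, push B# → (u, ddbadccc, B#)
  read d, top B: go to r, push ε → (r, dbadccc, #)
  read d, top #: go to r, push B# → (r, badccc, B#)
  read b, top B: go to p, push BB → (p, adccc, BB#)
  read a, top B: go to r, push BB → (r, dccc, BBB#)
No transition applies at (r, dccc, BBB#); input not fully consumed.

Reject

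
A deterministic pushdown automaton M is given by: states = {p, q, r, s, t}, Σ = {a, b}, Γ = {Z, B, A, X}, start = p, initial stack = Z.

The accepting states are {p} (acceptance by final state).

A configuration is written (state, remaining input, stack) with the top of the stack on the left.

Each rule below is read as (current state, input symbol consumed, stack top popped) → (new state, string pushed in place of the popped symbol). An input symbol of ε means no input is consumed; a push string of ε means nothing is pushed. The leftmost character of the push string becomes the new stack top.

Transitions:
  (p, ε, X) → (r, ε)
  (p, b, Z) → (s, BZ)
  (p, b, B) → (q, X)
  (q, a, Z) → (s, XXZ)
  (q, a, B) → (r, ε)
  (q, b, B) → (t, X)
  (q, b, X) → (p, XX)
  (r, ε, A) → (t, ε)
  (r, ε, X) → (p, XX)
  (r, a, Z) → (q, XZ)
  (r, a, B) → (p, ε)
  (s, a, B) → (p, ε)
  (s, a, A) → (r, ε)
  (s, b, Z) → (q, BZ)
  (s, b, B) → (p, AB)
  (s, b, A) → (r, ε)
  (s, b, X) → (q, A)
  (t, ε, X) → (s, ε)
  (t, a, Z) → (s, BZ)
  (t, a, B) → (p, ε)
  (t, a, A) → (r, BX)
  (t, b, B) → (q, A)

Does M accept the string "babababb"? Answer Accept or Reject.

Accept

(p, babababb, Z)
  read b, top Z: go to s, push BZ → (s, abababb, BZ)
  read a, top B: go to p, push ε → (p, bababb, Z)
  read b, top Z: go to s, push BZ → (s, ababb, BZ)
  read a, top B: go to p, push ε → (p, babb, Z)
  read b, top Z: go to s, push BZ → (s, abb, BZ)
  read a, top B: go to p, push ε → (p, bb, Z)
  read b, top Z: go to s, push BZ → (s, b, BZ)
  read b, top B: go to p, push AB → (p, ε, ABZ)
All input consumed; state p ∈ F.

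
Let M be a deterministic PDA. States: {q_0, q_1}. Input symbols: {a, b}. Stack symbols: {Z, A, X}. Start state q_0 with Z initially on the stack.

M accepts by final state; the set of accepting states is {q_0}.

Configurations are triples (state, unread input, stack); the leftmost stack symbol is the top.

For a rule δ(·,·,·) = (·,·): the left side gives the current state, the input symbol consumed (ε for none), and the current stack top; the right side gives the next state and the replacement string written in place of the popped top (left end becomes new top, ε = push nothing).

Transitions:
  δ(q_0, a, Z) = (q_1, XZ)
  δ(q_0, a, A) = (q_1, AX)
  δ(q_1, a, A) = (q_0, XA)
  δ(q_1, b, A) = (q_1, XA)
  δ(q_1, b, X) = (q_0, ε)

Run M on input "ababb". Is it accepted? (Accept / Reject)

Reject

(q_0, ababb, Z) ⊢ (q_1, babb, XZ) ⊢ (q_0, abb, Z) ⊢ (q_1, bb, XZ) ⊢ (q_0, b, Z)
No transition applies at (q_0, b, Z); input not fully consumed.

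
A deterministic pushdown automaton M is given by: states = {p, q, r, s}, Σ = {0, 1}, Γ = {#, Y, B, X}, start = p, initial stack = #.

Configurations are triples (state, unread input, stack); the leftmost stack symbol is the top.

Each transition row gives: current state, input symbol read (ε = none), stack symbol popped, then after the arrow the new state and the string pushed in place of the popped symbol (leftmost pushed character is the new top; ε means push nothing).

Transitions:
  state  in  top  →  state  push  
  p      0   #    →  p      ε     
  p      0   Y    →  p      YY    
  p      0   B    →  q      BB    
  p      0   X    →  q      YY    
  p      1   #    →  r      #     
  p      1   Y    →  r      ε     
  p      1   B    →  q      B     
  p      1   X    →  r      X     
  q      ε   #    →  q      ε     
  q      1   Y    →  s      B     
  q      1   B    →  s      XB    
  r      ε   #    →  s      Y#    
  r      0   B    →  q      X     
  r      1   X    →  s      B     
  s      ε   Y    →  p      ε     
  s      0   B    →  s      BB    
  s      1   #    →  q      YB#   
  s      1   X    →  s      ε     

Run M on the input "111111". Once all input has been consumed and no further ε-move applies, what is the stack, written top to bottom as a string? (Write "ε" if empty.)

#

(p, 111111, #)
  read 1, top #: go to r, push # → (r, 11111, #)
  ε-move, top #: go to s, push Y# → (s, 11111, Y#)
  ε-move, top Y: go to p, push ε → (p, 11111, #)
  read 1, top #: go to r, push # → (r, 1111, #)
  ε-move, top #: go to s, push Y# → (s, 1111, Y#)
  ε-move, top Y: go to p, push ε → (p, 1111, #)
  read 1, top #: go to r, push # → (r, 111, #)
  ε-move, top #: go to s, push Y# → (s, 111, Y#)
  ε-move, top Y: go to p, push ε → (p, 111, #)
  read 1, top #: go to r, push # → (r, 11, #)
  ε-move, top #: go to s, push Y# → (s, 11, Y#)
  ε-move, top Y: go to p, push ε → (p, 11, #)
  read 1, top #: go to r, push # → (r, 1, #)
  ε-move, top #: go to s, push Y# → (s, 1, Y#)
  ε-move, top Y: go to p, push ε → (p, 1, #)
  read 1, top #: go to r, push # → (r, ε, #)
  ε-move, top #: go to s, push Y# → (s, ε, Y#)
  ε-move, top Y: go to p, push ε → (p, ε, #)
All input consumed in state p with stack #.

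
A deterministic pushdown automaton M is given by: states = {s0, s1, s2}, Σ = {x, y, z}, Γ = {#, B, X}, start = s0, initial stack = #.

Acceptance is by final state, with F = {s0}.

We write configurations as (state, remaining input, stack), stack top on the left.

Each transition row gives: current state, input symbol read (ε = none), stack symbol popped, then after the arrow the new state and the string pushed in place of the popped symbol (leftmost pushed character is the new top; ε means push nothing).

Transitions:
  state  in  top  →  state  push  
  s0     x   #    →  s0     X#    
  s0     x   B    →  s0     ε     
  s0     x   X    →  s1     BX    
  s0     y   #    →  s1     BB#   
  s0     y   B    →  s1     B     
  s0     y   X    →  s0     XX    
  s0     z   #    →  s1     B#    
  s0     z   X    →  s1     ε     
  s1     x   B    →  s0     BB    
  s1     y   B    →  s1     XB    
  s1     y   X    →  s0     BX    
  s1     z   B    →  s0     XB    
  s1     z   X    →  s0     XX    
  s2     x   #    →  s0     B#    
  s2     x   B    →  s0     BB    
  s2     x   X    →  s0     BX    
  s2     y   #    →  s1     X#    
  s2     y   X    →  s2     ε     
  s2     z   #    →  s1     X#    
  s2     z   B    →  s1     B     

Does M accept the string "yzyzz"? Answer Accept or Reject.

(s0, yzyzz, #) ⊢ (s1, zyzz, BB#) ⊢ (s0, yzz, XBB#) ⊢ (s0, zz, XXBB#) ⊢ (s1, z, XBB#) ⊢ (s0, ε, XXBB#)
All input consumed; state s0 ∈ F.

Accept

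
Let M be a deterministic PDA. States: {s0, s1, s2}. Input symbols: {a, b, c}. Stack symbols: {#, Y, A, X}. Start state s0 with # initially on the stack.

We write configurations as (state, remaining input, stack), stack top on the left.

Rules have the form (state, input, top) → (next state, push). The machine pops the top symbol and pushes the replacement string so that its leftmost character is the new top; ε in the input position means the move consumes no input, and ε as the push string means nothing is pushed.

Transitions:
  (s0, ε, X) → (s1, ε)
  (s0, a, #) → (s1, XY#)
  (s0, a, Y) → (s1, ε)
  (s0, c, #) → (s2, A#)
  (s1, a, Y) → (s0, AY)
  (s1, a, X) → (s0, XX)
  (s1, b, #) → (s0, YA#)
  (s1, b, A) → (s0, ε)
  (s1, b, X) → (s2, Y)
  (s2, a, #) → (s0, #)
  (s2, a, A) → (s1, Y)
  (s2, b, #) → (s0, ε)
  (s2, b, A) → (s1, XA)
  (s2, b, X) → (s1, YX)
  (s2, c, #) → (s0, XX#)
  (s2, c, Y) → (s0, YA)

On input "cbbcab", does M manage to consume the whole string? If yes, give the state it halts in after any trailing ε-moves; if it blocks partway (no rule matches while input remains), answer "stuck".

s0

(s0, cbbcab, #)
  read c, top #: go to s2, push A# → (s2, bbcab, A#)
  read b, top A: go to s1, push XA → (s1, bcab, XA#)
  read b, top X: go to s2, push Y → (s2, cab, YA#)
  read c, top Y: go to s0, push YA → (s0, ab, YAA#)
  read a, top Y: go to s1, push ε → (s1, b, AA#)
  read b, top A: go to s0, push ε → (s0, ε, A#)
All input consumed; M is in state s0.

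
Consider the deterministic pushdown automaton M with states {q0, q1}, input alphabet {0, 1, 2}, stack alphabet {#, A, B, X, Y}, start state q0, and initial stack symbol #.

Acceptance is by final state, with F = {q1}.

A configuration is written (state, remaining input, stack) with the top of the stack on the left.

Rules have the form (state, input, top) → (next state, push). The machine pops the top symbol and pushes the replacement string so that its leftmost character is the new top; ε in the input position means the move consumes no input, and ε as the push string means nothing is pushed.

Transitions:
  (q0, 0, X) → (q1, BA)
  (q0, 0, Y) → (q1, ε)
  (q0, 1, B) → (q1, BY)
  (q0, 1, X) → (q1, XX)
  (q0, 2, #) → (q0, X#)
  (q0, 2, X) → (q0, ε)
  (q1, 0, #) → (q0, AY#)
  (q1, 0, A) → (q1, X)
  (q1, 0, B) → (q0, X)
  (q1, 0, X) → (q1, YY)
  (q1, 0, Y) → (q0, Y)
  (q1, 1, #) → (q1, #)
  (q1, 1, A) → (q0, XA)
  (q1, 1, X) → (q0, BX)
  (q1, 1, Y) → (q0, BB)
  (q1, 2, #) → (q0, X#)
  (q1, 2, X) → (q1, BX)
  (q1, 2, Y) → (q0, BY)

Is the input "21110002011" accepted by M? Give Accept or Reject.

(q0, 21110002011, #)
  read 2, top #: go to q0, push X# → (q0, 1110002011, X#)
  read 1, top X: go to q1, push XX → (q1, 110002011, XX#)
  read 1, top X: go to q0, push BX → (q0, 10002011, BXX#)
  read 1, top B: go to q1, push BY → (q1, 0002011, BYXX#)
  read 0, top B: go to q0, push X → (q0, 002011, XYXX#)
  read 0, top X: go to q1, push BA → (q1, 02011, BAYXX#)
  read 0, top B: go to q0, push X → (q0, 2011, XAYXX#)
  read 2, top X: go to q0, push ε → (q0, 011, AYXX#)
No transition applies at (q0, 011, AYXX#); input not fully consumed.

Reject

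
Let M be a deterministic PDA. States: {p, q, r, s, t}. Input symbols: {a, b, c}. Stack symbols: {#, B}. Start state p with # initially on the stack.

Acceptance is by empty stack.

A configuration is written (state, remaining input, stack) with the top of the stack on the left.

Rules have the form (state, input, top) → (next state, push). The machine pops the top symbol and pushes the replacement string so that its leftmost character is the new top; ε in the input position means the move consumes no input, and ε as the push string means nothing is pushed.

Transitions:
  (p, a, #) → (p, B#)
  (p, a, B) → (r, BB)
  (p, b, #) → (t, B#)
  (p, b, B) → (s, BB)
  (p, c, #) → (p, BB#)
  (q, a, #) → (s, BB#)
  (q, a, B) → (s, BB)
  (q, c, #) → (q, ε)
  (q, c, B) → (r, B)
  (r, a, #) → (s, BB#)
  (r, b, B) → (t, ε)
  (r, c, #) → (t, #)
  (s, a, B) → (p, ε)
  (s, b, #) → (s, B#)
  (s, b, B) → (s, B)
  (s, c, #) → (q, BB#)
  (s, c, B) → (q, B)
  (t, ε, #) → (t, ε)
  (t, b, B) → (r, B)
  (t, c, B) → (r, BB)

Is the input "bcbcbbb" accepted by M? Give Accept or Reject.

(p, bcbcbbb, #) ⊢ (t, cbcbbb, B#) ⊢ (r, bcbbb, BB#) ⊢ (t, cbbb, B#) ⊢ (r, bbb, BB#) ⊢ (t, bb, B#) ⊢ (r, b, B#) ⊢ (t, ε, #) ⊢ (t, ε, ε)
All input consumed and the stack is empty.

Accept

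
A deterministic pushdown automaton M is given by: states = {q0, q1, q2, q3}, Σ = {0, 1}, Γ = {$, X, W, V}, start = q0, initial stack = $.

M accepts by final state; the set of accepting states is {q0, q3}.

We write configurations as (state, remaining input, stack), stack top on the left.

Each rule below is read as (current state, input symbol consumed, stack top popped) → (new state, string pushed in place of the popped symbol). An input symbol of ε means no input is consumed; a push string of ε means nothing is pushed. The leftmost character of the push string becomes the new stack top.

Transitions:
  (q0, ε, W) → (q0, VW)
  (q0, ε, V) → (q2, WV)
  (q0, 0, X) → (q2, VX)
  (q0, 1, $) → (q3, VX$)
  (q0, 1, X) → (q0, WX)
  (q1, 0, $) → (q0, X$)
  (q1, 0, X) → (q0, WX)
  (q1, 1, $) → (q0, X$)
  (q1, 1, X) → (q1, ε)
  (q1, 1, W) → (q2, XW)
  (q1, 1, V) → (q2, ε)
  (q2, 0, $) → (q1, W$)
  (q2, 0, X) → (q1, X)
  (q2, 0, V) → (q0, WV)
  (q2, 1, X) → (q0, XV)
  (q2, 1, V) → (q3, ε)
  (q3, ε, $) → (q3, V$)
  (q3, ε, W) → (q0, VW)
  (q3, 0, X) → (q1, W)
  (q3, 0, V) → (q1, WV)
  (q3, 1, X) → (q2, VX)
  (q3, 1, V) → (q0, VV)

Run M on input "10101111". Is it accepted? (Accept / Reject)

(q0, 10101111, $)
  read 1, top $: go to q3, push VX$ → (q3, 0101111, VX$)
  read 0, top V: go to q1, push WV → (q1, 101111, WVX$)
  read 1, top W: go to q2, push XW → (q2, 01111, XWVX$)
  read 0, top X: go to q1, push X → (q1, 1111, XWVX$)
  read 1, top X: go to q1, push ε → (q1, 111, WVX$)
  read 1, top W: go to q2, push XW → (q2, 11, XWVX$)
  read 1, top X: go to q0, push XV → (q0, 1, XVWVX$)
  read 1, top X: go to q0, push WX → (q0, ε, WXVWVX$)
All input consumed; state q0 ∈ F.

Accept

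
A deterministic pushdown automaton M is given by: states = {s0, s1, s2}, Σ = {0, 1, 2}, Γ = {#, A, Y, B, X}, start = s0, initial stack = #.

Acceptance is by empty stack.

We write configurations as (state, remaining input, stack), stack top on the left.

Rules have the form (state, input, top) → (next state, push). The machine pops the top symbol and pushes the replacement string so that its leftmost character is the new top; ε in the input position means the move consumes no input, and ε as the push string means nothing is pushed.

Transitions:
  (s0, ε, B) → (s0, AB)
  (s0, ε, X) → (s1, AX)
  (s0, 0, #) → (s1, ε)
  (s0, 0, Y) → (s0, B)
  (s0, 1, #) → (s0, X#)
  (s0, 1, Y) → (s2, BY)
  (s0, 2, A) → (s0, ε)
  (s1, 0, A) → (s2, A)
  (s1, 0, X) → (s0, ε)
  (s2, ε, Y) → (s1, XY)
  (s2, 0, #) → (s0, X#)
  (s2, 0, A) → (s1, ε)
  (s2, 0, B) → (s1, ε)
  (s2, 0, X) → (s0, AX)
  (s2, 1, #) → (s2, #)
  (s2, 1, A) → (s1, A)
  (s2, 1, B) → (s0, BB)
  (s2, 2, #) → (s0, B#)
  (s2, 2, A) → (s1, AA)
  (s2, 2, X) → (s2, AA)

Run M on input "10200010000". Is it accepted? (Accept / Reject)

(s0, 10200010000, #)
  read 1, top #: go to s0, push X# → (s0, 0200010000, X#)
  ε-move, top X: go to s1, push AX → (s1, 0200010000, AX#)
  read 0, top A: go to s2, push A → (s2, 200010000, AX#)
  read 2, top A: go to s1, push AA → (s1, 00010000, AAX#)
  read 0, top A: go to s2, push A → (s2, 0010000, AAX#)
  read 0, top A: go to s1, push ε → (s1, 010000, AX#)
  read 0, top A: go to s2, push A → (s2, 10000, AX#)
  read 1, top A: go to s1, push A → (s1, 0000, AX#)
  read 0, top A: go to s2, push A → (s2, 000, AX#)
  read 0, top A: go to s1, push ε → (s1, 00, X#)
  read 0, top X: go to s0, push ε → (s0, 0, #)
  read 0, top #: go to s1, push ε → (s1, ε, ε)
All input consumed and the stack is empty.

Accept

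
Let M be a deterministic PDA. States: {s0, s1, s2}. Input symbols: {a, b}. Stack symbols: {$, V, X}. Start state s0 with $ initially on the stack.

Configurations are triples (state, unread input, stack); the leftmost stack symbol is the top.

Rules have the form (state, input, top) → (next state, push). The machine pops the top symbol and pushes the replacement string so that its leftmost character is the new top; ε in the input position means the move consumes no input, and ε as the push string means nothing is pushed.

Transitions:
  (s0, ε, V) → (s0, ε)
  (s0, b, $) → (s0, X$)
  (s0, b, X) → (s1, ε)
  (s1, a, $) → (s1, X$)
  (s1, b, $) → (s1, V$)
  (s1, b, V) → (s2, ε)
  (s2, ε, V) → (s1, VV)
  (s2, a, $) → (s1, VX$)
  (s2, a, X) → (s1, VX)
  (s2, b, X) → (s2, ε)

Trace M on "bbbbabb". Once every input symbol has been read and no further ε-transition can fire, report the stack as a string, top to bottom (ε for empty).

$

(s0, bbbbabb, $) ⊢ (s0, bbbabb, X$) ⊢ (s1, bbabb, $) ⊢ (s1, babb, V$) ⊢ (s2, abb, $) ⊢ (s1, bb, VX$) ⊢ (s2, b, X$) ⊢ (s2, ε, $)
All input consumed in state s2 with stack $.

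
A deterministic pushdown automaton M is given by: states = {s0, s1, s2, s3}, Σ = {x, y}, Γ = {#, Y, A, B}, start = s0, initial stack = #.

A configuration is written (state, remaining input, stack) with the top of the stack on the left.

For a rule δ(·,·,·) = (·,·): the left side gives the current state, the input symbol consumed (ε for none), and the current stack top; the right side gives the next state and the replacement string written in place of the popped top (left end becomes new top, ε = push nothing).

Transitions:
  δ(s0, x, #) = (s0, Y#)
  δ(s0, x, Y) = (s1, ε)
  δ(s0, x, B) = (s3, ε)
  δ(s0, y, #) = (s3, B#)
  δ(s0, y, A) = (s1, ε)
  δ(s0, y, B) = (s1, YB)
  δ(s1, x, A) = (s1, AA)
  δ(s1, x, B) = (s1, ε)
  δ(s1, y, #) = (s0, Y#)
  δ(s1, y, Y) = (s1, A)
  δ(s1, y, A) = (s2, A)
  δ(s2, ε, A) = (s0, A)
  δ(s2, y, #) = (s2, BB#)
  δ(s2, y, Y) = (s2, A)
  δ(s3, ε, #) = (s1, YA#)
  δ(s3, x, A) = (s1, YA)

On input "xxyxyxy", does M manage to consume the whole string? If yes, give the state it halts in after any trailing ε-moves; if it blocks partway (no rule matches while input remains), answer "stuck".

s0

(s0, xxyxyxy, #) ⊢ (s0, xyxyxy, Y#) ⊢ (s1, yxyxy, #) ⊢ (s0, xyxy, Y#) ⊢ (s1, yxy, #) ⊢ (s0, xy, Y#) ⊢ (s1, y, #) ⊢ (s0, ε, Y#)
All input consumed; M is in state s0.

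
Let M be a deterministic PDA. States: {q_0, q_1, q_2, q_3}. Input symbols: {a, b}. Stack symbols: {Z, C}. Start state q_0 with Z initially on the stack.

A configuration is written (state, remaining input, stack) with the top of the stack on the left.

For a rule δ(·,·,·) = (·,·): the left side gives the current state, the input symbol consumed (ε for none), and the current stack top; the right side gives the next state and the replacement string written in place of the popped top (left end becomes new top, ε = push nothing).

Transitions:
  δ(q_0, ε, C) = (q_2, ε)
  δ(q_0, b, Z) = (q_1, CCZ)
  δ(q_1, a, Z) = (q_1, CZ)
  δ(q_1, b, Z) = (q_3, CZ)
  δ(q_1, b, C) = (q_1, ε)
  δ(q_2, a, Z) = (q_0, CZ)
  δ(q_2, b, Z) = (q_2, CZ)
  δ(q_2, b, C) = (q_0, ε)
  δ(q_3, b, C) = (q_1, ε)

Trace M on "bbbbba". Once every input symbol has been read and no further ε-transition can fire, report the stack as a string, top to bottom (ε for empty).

CZ

(q_0, bbbbba, Z)
  read b, top Z: go to q_1, push CCZ → (q_1, bbbba, CCZ)
  read b, top C: go to q_1, push ε → (q_1, bbba, CZ)
  read b, top C: go to q_1, push ε → (q_1, bba, Z)
  read b, top Z: go to q_3, push CZ → (q_3, ba, CZ)
  read b, top C: go to q_1, push ε → (q_1, a, Z)
  read a, top Z: go to q_1, push CZ → (q_1, ε, CZ)
All input consumed in state q_1 with stack CZ.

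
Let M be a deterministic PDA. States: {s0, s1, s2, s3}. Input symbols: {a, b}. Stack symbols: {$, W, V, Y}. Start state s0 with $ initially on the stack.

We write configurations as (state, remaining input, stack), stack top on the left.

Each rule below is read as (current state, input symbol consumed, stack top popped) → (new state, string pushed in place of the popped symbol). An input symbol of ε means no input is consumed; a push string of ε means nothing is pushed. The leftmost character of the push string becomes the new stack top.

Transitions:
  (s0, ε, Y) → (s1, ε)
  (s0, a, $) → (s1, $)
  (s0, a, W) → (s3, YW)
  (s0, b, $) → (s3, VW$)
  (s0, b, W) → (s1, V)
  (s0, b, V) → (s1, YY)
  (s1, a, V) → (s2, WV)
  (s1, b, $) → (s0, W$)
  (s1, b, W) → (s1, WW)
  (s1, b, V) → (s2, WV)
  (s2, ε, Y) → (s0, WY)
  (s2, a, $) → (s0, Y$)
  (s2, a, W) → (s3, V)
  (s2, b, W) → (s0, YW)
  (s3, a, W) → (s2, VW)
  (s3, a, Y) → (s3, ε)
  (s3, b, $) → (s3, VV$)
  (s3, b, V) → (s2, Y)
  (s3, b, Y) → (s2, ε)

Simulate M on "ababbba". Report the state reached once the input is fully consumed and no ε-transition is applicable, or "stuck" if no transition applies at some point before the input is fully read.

stuck

(s0, ababbba, $)
  read a, top $: go to s1, push $ → (s1, babbba, $)
  read b, top $: go to s0, push W$ → (s0, abbba, W$)
  read a, top W: go to s3, push YW → (s3, bbba, YW$)
  read b, top Y: go to s2, push ε → (s2, bba, W$)
  read b, top W: go to s0, push YW → (s0, ba, YW$)
  ε-move, top Y: go to s1, push ε → (s1, ba, W$)
  read b, top W: go to s1, push WW → (s1, a, WW$)
No transition for (s1, a, top W); M blocks with input a remaining.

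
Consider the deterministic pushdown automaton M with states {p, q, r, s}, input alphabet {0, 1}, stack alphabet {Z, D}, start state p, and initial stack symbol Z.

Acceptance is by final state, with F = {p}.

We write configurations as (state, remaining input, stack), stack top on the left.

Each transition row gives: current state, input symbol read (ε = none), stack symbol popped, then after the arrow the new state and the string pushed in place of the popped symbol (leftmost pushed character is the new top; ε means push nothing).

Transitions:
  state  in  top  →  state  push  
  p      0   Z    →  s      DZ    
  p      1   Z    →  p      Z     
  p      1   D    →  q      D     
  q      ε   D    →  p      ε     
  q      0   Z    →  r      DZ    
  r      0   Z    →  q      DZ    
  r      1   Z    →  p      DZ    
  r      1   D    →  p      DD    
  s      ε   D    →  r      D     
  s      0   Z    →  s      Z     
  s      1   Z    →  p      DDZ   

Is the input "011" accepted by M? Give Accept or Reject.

Accept

(p, 011, Z)
  read 0, top Z: go to s, push DZ → (s, 11, DZ)
  ε-move, top D: go to r, push D → (r, 11, DZ)
  read 1, top D: go to p, push DD → (p, 1, DDZ)
  read 1, top D: go to q, push D → (q, ε, DDZ)
  ε-move, top D: go to p, push ε → (p, ε, DZ)
All input consumed; state p ∈ F.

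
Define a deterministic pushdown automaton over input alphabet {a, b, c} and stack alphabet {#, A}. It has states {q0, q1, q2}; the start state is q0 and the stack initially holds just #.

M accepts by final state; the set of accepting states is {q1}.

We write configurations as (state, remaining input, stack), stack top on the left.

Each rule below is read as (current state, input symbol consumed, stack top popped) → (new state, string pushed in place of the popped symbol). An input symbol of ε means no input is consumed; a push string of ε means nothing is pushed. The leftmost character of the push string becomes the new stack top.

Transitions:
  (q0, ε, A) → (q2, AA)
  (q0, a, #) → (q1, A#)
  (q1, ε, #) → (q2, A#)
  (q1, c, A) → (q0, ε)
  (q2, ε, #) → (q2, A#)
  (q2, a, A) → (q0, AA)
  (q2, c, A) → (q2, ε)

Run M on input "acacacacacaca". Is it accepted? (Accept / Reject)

Accept

(q0, acacacacacaca, #) ⊢ (q1, cacacacacaca, A#) ⊢ (q0, acacacacaca, #) ⊢ (q1, cacacacaca, A#) ⊢ (q0, acacacaca, #) ⊢ (q1, cacacaca, A#) ⊢ (q0, acacaca, #) ⊢ (q1, cacaca, A#) ⊢ (q0, acaca, #) ⊢ (q1, caca, A#) ⊢ (q0, aca, #) ⊢ (q1, ca, A#) ⊢ (q0, a, #) ⊢ (q1, ε, A#)
All input consumed; state q1 ∈ F.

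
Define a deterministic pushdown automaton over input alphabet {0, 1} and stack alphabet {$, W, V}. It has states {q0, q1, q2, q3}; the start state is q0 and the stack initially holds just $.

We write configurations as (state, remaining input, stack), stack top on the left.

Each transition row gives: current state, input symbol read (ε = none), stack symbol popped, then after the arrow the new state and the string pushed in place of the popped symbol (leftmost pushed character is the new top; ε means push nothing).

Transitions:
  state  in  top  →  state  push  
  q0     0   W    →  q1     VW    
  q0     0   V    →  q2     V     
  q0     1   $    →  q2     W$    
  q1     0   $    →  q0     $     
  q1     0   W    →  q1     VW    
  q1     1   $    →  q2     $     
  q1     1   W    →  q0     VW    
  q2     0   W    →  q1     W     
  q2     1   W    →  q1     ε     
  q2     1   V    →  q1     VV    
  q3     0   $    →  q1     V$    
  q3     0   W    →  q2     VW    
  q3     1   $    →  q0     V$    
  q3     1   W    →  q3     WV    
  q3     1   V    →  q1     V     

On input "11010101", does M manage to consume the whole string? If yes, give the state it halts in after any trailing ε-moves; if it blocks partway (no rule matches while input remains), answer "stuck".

(q0, 11010101, $) ⊢ (q2, 1010101, W$) ⊢ (q1, 010101, $) ⊢ (q0, 10101, $) ⊢ (q2, 0101, W$) ⊢ (q1, 101, W$) ⊢ (q0, 01, VW$) ⊢ (q2, 1, VW$) ⊢ (q1, ε, VVW$)
All input consumed; M is in state q1.

q1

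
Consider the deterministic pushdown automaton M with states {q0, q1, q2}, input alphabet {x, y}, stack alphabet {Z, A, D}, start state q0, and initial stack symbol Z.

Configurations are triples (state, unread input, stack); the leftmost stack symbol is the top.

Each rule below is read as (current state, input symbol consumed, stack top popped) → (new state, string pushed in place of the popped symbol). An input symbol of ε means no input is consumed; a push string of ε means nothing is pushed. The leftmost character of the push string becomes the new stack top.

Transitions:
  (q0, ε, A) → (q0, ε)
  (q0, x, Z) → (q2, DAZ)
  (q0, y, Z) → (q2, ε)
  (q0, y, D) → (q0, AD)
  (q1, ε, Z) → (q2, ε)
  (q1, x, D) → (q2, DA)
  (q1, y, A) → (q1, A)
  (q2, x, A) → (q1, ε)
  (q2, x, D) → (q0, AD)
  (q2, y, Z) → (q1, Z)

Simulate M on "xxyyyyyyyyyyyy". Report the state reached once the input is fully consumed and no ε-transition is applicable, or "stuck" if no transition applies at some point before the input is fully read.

(q0, xxyyyyyyyyyyyy, Z)
  read x, top Z: go to q2, push DAZ → (q2, xyyyyyyyyyyyy, DAZ)
  read x, top D: go to q0, push AD → (q0, yyyyyyyyyyyy, ADAZ)
  ε-move, top A: go to q0, push ε → (q0, yyyyyyyyyyyy, DAZ)
  read y, top D: go to q0, push AD → (q0, yyyyyyyyyyy, ADAZ)
  ε-move, top A: go to q0, push ε → (q0, yyyyyyyyyyy, DAZ)
  read y, top D: go to q0, push AD → (q0, yyyyyyyyyy, ADAZ)
  ε-move, top A: go to q0, push ε → (q0, yyyyyyyyyy, DAZ)
  read y, top D: go to q0, push AD → (q0, yyyyyyyyy, ADAZ)
  ε-move, top A: go to q0, push ε → (q0, yyyyyyyyy, DAZ)
  read y, top D: go to q0, push AD → (q0, yyyyyyyy, ADAZ)
  ε-move, top A: go to q0, push ε → (q0, yyyyyyyy, DAZ)
  read y, top D: go to q0, push AD → (q0, yyyyyyy, ADAZ)
  ε-move, top A: go to q0, push ε → (q0, yyyyyyy, DAZ)
  read y, top D: go to q0, push AD → (q0, yyyyyy, ADAZ)
  ε-move, top A: go to q0, push ε → (q0, yyyyyy, DAZ)
  read y, top D: go to q0, push AD → (q0, yyyyy, ADAZ)
  ε-move, top A: go to q0, push ε → (q0, yyyyy, DAZ)
  read y, top D: go to q0, push AD → (q0, yyyy, ADAZ)
  ε-move, top A: go to q0, push ε → (q0, yyyy, DAZ)
  read y, top D: go to q0, push AD → (q0, yyy, ADAZ)
  ε-move, top A: go to q0, push ε → (q0, yyy, DAZ)
  read y, top D: go to q0, push AD → (q0, yy, ADAZ)
  ε-move, top A: go to q0, push ε → (q0, yy, DAZ)
  read y, top D: go to q0, push AD → (q0, y, ADAZ)
  ε-move, top A: go to q0, push ε → (q0, y, DAZ)
  read y, top D: go to q0, push AD → (q0, ε, ADAZ)
  ε-move, top A: go to q0, push ε → (q0, ε, DAZ)
All input consumed; M is in state q0.

q0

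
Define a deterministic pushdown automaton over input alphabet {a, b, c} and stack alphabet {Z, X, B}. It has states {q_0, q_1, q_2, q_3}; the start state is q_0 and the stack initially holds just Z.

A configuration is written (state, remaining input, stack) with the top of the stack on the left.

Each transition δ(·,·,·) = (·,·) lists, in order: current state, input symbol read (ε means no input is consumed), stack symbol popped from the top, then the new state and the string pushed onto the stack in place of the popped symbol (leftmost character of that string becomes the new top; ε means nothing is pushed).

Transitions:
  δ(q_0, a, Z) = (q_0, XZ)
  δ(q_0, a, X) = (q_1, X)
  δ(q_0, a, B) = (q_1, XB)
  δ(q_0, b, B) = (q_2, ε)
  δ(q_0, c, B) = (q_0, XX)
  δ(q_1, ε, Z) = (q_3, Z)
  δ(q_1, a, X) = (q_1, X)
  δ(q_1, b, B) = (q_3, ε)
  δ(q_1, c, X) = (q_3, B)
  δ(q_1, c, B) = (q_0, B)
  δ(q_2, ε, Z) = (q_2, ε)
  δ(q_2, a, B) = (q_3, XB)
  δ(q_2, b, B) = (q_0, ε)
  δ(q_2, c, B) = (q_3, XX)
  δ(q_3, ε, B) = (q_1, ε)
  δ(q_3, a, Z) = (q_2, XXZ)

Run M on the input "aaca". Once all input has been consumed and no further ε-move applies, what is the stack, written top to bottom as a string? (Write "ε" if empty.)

XXZ

(q_0, aaca, Z) ⊢ (q_0, aca, XZ) ⊢ (q_1, ca, XZ) ⊢ (q_3, a, BZ) ⊢ (q_1, a, Z) ⊢ (q_3, a, Z) ⊢ (q_2, ε, XXZ)
All input consumed in state q_2 with stack XXZ.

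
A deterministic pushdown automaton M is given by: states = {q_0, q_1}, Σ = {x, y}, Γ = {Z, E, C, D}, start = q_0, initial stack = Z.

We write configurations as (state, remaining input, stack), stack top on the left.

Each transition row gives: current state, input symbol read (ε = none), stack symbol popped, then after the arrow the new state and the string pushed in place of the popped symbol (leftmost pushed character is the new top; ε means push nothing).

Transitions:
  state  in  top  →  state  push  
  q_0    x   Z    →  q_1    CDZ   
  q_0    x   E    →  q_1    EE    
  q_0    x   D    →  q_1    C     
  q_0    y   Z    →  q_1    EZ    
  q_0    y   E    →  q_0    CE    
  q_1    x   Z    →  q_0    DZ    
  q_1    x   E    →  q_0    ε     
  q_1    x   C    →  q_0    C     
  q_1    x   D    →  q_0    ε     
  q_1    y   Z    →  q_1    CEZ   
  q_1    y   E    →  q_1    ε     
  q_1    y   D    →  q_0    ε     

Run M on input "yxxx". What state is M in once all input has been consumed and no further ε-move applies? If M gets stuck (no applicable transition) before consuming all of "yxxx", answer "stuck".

(q_0, yxxx, Z)
  read y, top Z: go to q_1, push EZ → (q_1, xxx, EZ)
  read x, top E: go to q_0, push ε → (q_0, xx, Z)
  read x, top Z: go to q_1, push CDZ → (q_1, x, CDZ)
  read x, top C: go to q_0, push C → (q_0, ε, CDZ)
All input consumed; M is in state q_0.

q_0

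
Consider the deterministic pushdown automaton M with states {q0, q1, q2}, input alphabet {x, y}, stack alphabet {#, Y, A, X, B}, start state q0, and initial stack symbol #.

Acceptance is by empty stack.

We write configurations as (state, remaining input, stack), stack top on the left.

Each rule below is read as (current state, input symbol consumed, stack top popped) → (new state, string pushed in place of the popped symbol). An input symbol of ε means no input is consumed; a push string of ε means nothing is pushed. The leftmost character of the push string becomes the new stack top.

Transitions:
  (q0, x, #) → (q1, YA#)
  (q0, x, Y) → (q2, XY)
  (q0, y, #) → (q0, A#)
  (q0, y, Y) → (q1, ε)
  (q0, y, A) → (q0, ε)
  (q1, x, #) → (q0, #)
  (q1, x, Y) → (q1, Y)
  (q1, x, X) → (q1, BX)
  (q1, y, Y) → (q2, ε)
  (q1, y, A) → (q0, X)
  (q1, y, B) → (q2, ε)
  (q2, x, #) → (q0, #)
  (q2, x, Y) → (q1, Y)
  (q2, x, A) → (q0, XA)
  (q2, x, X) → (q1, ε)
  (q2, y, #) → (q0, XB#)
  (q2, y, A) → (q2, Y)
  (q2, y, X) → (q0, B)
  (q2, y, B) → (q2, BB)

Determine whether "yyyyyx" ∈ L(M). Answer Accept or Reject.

Reject

(q0, yyyyyx, #)
  read y, top #: go to q0, push A# → (q0, yyyyx, A#)
  read y, top A: go to q0, push ε → (q0, yyyx, #)
  read y, top #: go to q0, push A# → (q0, yyx, A#)
  read y, top A: go to q0, push ε → (q0, yx, #)
  read y, top #: go to q0, push A# → (q0, x, A#)
No transition applies at (q0, x, A#); input not fully consumed.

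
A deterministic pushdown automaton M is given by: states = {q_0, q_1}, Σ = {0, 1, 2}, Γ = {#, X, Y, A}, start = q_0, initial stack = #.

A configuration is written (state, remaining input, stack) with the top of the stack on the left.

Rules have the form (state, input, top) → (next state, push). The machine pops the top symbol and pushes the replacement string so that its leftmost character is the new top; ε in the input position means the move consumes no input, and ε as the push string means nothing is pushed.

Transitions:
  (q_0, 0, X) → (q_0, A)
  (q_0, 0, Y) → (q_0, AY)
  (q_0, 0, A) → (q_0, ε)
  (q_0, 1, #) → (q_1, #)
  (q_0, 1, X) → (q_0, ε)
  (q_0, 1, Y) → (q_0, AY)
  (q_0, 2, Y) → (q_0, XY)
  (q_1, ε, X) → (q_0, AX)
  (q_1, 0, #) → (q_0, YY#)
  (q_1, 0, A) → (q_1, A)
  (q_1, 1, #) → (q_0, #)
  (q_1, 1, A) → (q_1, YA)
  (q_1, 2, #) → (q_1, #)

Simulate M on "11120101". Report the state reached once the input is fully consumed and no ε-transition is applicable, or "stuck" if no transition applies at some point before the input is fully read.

(q_0, 11120101, #)
  read 1, top #: go to q_1, push # → (q_1, 1120101, #)
  read 1, top #: go to q_0, push # → (q_0, 120101, #)
  read 1, top #: go to q_1, push # → (q_1, 20101, #)
  read 2, top #: go to q_1, push # → (q_1, 0101, #)
  read 0, top #: go to q_0, push YY# → (q_0, 101, YY#)
  read 1, top Y: go to q_0, push AY → (q_0, 01, AYY#)
  read 0, top A: go to q_0, push ε → (q_0, 1, YY#)
  read 1, top Y: go to q_0, push AY → (q_0, ε, AYY#)
All input consumed; M is in state q_0.

q_0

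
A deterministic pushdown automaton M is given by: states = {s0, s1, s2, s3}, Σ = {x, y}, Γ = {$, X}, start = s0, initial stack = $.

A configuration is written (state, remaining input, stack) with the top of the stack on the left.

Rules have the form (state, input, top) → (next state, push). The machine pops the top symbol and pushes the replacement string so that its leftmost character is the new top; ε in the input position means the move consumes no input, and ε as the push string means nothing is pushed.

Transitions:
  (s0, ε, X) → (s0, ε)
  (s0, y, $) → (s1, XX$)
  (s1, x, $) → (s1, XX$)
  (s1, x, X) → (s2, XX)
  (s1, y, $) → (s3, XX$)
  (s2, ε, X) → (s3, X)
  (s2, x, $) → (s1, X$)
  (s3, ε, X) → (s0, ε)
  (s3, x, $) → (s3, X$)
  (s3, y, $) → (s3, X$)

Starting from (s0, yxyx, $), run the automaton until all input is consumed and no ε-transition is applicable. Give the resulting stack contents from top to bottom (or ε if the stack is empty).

(s0, yxyx, $)
  read y, top $: go to s1, push XX$ → (s1, xyx, XX$)
  read x, top X: go to s2, push XX → (s2, yx, XXX$)
  ε-move, top X: go to s3, push X → (s3, yx, XXX$)
  ε-move, top X: go to s0, push ε → (s0, yx, XX$)
  ε-move, top X: go to s0, push ε → (s0, yx, X$)
  ε-move, top X: go to s0, push ε → (s0, yx, $)
  read y, top $: go to s1, push XX$ → (s1, x, XX$)
  read x, top X: go to s2, push XX → (s2, ε, XXX$)
  ε-move, top X: go to s3, push X → (s3, ε, XXX$)
  ε-move, top X: go to s0, push ε → (s0, ε, XX$)
  ε-move, top X: go to s0, push ε → (s0, ε, X$)
  ε-move, top X: go to s0, push ε → (s0, ε, $)
All input consumed in state s0 with stack $.

$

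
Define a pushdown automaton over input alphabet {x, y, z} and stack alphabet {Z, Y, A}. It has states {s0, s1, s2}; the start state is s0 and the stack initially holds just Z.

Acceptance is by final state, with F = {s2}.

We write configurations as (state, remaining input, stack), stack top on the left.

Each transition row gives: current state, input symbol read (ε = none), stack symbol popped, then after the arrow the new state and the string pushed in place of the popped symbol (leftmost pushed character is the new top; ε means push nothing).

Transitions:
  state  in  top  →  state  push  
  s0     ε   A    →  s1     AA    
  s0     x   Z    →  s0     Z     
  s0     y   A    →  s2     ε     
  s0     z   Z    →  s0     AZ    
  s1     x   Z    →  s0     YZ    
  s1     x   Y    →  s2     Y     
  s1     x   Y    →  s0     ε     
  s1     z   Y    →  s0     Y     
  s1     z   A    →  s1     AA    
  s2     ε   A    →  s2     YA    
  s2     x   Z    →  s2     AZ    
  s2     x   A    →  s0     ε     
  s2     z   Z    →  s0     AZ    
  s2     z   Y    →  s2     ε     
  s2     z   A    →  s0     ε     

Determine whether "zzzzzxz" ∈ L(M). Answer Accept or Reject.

Reject

No computation consumes all input and reaches a final state.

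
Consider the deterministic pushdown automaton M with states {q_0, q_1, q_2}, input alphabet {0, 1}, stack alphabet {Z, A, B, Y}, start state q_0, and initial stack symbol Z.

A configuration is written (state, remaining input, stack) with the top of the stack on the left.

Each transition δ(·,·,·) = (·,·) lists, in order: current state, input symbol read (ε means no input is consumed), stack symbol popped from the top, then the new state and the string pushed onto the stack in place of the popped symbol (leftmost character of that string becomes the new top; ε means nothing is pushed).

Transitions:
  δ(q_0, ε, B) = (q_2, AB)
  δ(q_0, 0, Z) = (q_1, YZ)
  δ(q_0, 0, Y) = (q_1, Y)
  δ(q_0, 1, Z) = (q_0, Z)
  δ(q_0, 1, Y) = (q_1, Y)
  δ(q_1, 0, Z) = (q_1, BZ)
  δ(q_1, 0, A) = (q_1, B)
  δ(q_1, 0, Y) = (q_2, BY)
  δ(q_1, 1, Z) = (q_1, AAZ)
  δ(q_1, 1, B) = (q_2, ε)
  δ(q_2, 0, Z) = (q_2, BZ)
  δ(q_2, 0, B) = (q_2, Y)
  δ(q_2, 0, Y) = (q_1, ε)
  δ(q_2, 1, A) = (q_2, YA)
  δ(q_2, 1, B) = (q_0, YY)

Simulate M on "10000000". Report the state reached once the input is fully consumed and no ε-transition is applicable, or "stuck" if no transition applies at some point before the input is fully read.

q_1

(q_0, 10000000, Z)
  read 1, top Z: go to q_0, push Z → (q_0, 0000000, Z)
  read 0, top Z: go to q_1, push YZ → (q_1, 000000, YZ)
  read 0, top Y: go to q_2, push BY → (q_2, 00000, BYZ)
  read 0, top B: go to q_2, push Y → (q_2, 0000, YYZ)
  read 0, top Y: go to q_1, push ε → (q_1, 000, YZ)
  read 0, top Y: go to q_2, push BY → (q_2, 00, BYZ)
  read 0, top B: go to q_2, push Y → (q_2, 0, YYZ)
  read 0, top Y: go to q_1, push ε → (q_1, ε, YZ)
All input consumed; M is in state q_1.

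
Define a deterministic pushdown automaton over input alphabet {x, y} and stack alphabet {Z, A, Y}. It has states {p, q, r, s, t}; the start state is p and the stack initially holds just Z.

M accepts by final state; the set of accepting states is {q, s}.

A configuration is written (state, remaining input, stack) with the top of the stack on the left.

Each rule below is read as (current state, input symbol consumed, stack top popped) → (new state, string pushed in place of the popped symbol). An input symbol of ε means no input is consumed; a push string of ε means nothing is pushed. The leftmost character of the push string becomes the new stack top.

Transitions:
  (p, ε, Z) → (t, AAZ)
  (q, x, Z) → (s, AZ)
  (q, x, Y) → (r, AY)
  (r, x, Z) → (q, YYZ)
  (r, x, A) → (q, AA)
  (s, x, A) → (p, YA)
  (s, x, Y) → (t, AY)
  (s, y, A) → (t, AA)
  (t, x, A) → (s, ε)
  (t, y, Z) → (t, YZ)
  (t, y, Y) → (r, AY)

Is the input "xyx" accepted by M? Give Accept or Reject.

Accept

(p, xyx, Z)
  ε-move, top Z: go to t, push AAZ → (t, xyx, AAZ)
  read x, top A: go to s, push ε → (s, yx, AZ)
  read y, top A: go to t, push AA → (t, x, AAZ)
  read x, top A: go to s, push ε → (s, ε, AZ)
All input consumed; state s ∈ F.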